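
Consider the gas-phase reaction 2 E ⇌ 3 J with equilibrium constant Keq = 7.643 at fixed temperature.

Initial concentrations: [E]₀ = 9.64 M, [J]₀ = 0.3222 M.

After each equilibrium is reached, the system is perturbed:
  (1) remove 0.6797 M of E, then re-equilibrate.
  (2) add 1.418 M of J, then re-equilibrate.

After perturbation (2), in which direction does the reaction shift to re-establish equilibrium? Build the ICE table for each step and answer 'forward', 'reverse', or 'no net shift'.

Direction: reverse

Q₀ = 3.5993e-04 vs Keq = 7.643 ⇒ Q<K, forward
Step 1:
                   E          J
  Initial       9.64     0.3222
  Change      -3.964      5.946
  Equil        5.676      6.268
  solve Keq expr → x = 1.982; check Q = 7.643
Then remove 0.6797 M of E.
Step 2:
                   E          J
  Initial      4.996      6.268
  Change      0.2258    -0.3387
  Equil        5.222      5.929
  solve Keq expr → x = -0.1129; check Q = 7.643
Then add 1.418 M of J.
Step 3:
                   E          J
  Initial      5.222      7.347
  Change      0.6324    -0.9485
  Equil        5.855      6.399
  solve Keq expr → x = -0.3162; check Q = 7.643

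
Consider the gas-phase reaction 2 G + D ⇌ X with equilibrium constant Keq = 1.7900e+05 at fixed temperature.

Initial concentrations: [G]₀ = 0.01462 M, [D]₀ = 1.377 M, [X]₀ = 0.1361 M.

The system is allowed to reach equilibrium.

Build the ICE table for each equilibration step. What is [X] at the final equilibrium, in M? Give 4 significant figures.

[X]_eq = 0.143 M

Q₀ = 462.4 vs Keq = 1.7900e+05 ⇒ Q<K, forward
Step 1:
                   G          D          X
  Initial    0.01462      1.377     0.1361
  Change    -0.01386  -0.006928   0.006928
  Equil   7.6368e-04       1.37      0.143
  solve Keq expr → x = 0.006928; check Q = 1.7900e+05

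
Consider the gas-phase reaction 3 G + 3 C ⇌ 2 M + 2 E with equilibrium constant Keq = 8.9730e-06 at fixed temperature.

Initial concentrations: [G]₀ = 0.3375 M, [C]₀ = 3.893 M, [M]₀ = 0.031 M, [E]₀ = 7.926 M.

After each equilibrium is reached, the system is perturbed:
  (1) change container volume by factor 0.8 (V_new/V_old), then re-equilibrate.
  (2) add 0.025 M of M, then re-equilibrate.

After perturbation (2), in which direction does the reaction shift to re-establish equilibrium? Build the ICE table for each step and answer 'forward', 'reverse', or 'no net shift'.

Q₀ = 0.02662 vs Keq = 8.9730e-06 ⇒ Q>K, reverse
Step 1:
                    G           C           M           E
  Initial      0.3375       3.893       0.031       7.926
  Change      0.04545     0.04545     -0.0303     -0.0303
  Equil        0.3829       3.938  7.0270e-04       7.896
  solve Keq expr → x = -0.01515; check Q = 8.9730e-06
Then change container volume by factor 0.8 (V_new/V_old).
Step 2:
                    G           C           M           E
  Initial      0.4787       4.923  8.7838e-04        9.87
  Change  -3.2750e-04 -3.2750e-04  2.1833e-04  2.1833e-04
  Equil        0.4784       4.923    0.001097        9.87
  solve Keq expr → x = 1.0917e-04; check Q = 8.9730e-06
Then add 0.025 M of M.
Step 3:
                    G           C           M           E
  Initial      0.4784       4.923      0.0261        9.87
  Change      0.03728     0.03728    -0.02485    -0.02485
  Equil        0.5156        4.96    0.001244       9.845
  solve Keq expr → x = -0.01243; check Q = 8.9730e-06

Direction: reverse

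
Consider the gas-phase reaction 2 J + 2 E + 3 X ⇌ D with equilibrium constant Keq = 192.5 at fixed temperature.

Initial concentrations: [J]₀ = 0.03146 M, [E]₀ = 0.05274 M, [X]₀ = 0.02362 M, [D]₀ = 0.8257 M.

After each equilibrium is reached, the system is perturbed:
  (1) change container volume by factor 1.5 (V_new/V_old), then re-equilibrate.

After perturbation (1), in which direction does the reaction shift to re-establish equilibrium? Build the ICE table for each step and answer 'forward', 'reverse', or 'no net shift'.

Q₀ = 2.2761e+10 vs Keq = 192.5 ⇒ Q>K, reverse
Step 1:
                  J         E         X         D
  Initial   0.03146   0.05274   0.02362    0.8257
  Change     0.3426    0.3426     0.514   -0.1713
  Equil      0.3741    0.3954    0.5376    0.6544
  solve Keq expr → x = -0.1713; check Q = 192.5
Then change container volume by factor 1.5 (V_new/V_old).
Step 2:
                  J         E         X         D
  Initial    0.2494    0.2636    0.3584    0.4363
  Change    0.09742   0.09742    0.1461  -0.04871
  Equil      0.3468     0.361    0.5045    0.3875
  solve Keq expr → x = -0.04871; check Q = 192.5

Direction: reverse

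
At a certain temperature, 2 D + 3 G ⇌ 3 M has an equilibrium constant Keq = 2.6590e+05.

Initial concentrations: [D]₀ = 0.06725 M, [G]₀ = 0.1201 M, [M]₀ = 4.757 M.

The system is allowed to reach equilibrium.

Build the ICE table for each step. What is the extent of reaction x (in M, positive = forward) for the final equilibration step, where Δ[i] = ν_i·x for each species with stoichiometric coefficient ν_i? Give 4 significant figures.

Q₀ = 1.3740e+07 vs Keq = 2.6590e+05 ⇒ Q>K, reverse
Step 1:
                  D         G         M
  I         0.06725    0.1201     4.757
  C         0.08683    0.1302   -0.1302
  E          0.1541    0.2503     4.627
  solve Keq expr → x = -0.04342; check Q = 2.6590e+05

x = -0.04342 M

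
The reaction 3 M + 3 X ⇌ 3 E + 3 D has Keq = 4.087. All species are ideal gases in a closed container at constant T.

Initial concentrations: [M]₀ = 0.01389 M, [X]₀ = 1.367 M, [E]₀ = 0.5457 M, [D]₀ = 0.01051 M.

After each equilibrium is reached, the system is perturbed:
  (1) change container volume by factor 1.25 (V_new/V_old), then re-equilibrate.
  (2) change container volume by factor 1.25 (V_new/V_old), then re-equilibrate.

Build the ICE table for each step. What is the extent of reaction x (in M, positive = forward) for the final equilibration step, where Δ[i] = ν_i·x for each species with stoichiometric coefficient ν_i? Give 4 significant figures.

x = 0 M

Q₀ = 0.02756 vs Keq = 4.087 ⇒ Q<K, forward
Step 1:
                    M           X           E           D
  Initial     0.01389       1.367      0.5457     0.01051
  Change    -0.008926   -0.008926    0.008926    0.008926
  Equil      0.004964       1.358      0.5546     0.01944
  solve Keq expr → x = 0.002975; check Q = 4.087
Then change container volume by factor 1.25 (V_new/V_old).
Step 2:
                    M           X           E           D
  Initial    0.003972       1.086      0.4437     0.01555
  Change            0           0           0           0
  Equil      0.003972       1.086      0.4437     0.01555
  solve Keq expr → x = 0; check Q = 4.087
Then change container volume by factor 1.25 (V_new/V_old).
Step 3:
                    M           X           E           D
  Initial    0.003177      0.8692       0.355     0.01244
  Change            0           0           0           0
  Equil      0.003177      0.8692       0.355     0.01244
  solve Keq expr → x = 0; check Q = 4.087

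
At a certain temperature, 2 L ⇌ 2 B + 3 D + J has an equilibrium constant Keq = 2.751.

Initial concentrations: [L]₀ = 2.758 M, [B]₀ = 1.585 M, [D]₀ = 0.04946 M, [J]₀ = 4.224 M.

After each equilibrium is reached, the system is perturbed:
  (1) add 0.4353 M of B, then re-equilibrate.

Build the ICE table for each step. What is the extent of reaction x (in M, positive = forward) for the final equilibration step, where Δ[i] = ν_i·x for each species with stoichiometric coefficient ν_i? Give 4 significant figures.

x = -0.02577 M

Q₀ = 1.6879e-04 vs Keq = 2.751 ⇒ Q<K, forward
Step 1:
                  L         B         D         J
  init        2.758     1.585   0.04946     4.224
  Δ         -0.5469    0.5469    0.8203    0.2734
  eq          2.211     2.132    0.8698     4.497
  solve Keq expr → x = 0.2734; check Q = 2.751
Then add 0.4353 M of B.
Step 2:
                  L         B         D         J
  init        2.211     2.567    0.8698     4.497
  Δ         0.05153  -0.05153   -0.0773  -0.02577
  eq          2.263     2.516    0.7925     4.472
  solve Keq expr → x = -0.02577; check Q = 2.751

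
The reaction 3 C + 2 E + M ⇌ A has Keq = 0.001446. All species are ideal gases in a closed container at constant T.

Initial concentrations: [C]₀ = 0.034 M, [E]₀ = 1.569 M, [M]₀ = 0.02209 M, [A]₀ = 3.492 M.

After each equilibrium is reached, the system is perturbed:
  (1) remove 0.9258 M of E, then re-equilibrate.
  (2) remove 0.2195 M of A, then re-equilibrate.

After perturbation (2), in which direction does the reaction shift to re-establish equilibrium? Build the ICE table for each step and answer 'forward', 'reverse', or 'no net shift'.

Q₀ = 1.6338e+06 vs Keq = 0.001446 ⇒ Q>K, reverse
Step 1:
                   C          E          M          A
  Initial      0.034      1.569    0.02209      3.492
  Change       3.954      2.636      1.318     -1.318
  Equil        3.988      4.205       1.34      2.174
  solve Keq expr → x = -1.318; check Q = 0.001446
Then remove 0.9258 M of E.
Step 2:
                   C          E          M          A
  Initial      3.988      3.279       1.34      2.174
  Change      0.3287     0.2192     0.1096    -0.1096
  Equil        4.317      3.499       1.45      2.064
  solve Keq expr → x = -0.1096; check Q = 0.001446
Then remove 0.2195 M of A.
Step 3:
                   C          E          M          A
  Initial      4.317      3.499       1.45      1.845
  Change    -0.07513   -0.05009   -0.02504    0.02504
  Equil        4.242      3.448      1.425       1.87
  solve Keq expr → x = 0.02504; check Q = 0.001446

Direction: forward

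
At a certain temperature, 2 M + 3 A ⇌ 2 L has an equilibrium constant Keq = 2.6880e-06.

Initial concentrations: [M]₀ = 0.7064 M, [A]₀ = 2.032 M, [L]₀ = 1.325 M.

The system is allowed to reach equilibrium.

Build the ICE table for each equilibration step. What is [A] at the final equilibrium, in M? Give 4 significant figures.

[A]_eq = 3.98 M

Q₀ = 0.4193 vs Keq = 2.6880e-06 ⇒ Q>K, reverse
Step 1:
                    M           A           L
  init         0.7064       2.032       1.325
  Δ             1.299       1.948      -1.299
  eq            2.005        3.98     0.02611
  solve Keq expr → x = -0.6494; check Q = 2.6880e-06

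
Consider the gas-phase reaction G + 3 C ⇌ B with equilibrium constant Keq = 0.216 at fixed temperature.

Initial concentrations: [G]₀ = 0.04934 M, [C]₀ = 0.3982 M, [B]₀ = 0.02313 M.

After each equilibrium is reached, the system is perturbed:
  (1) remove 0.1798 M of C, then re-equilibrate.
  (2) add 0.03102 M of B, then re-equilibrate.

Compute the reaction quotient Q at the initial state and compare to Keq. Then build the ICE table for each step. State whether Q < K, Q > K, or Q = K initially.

Q₀ = 7.425; Q > K (proceeds reverse)

Q₀ = 7.425 vs Keq = 0.216 ⇒ Q>K, reverse
Step 1:
                    G           C           B
  Initial     0.04934      0.3982     0.02313
  Change      0.02161     0.06483    -0.02161
  Equil       0.07095       0.463    0.001521
  solve Keq expr → x = -0.02161; check Q = 0.216
Then remove 0.1798 M of C.
Step 2:
                    G           C           B
  Initial     0.07095      0.2832    0.001521
  Change     0.001154    0.003463   -0.001154
  Equil        0.0721      0.2867  3.6698e-04
  solve Keq expr → x = -0.001154; check Q = 0.216
Then add 0.03102 M of B.
Step 3:
                    G           C           B
  Initial      0.0721      0.2867     0.03139
  Change       0.0302      0.0906     -0.0302
  Equil        0.1023      0.3773    0.001187
  solve Keq expr → x = -0.0302; check Q = 0.216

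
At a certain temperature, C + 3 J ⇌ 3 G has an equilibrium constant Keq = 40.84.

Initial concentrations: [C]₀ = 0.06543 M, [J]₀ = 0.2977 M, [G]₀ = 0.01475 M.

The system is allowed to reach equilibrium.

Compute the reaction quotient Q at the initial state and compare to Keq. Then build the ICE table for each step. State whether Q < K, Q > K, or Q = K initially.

Q₀ = 0.001859; Q < K (proceeds forward)

Q₀ = 0.001859 vs Keq = 40.84 ⇒ Q<K, forward
Step 1:
                    C           J           G
  I           0.06543      0.2977     0.01475
  C          -0.04541     -0.1362      0.1362
  E           0.02002      0.1615       0.151
  solve Keq expr → x = 0.04541; check Q = 40.84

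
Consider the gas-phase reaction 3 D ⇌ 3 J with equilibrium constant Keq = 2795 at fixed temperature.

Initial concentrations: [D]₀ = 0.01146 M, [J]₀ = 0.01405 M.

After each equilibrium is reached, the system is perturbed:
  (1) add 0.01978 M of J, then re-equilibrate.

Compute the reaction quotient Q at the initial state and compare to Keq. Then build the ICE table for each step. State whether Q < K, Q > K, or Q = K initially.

Q₀ = 1.843; Q < K (proceeds forward)

Q₀ = 1.843 vs Keq = 2795 ⇒ Q<K, forward
Step 1:
                  D         J
  I         0.01146   0.01405
  C       -0.009769  0.009769
  E        0.001691   0.02382
  solve Keq expr → x = 0.003256; check Q = 2795
Then add 0.01978 M of J.
Step 2:
                  D         J
  I        0.001691    0.0436
  C        0.001311 -0.001311
  E        0.003002   0.04229
  solve Keq expr → x = -4.3704e-04; check Q = 2795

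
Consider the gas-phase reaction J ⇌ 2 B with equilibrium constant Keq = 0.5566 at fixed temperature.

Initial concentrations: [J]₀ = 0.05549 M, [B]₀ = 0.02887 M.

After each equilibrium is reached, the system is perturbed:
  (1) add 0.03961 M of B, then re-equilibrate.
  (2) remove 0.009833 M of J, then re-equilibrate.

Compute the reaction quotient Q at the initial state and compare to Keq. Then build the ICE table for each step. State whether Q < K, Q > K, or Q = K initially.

Q₀ = 0.01502; Q < K (proceeds forward)

Q₀ = 0.01502 vs Keq = 0.5566 ⇒ Q<K, forward
Step 1:
                    J           B
  I           0.05549     0.02887
  C           -0.0367      0.0734
  E           0.01879      0.1023
  solve Keq expr → x = 0.0367; check Q = 0.5566
Then add 0.03961 M of B.
Step 2:
                    J           B
  I           0.01879      0.1419
  C          0.008884    -0.01777
  E           0.02767      0.1241
  solve Keq expr → x = -0.008884; check Q = 0.5566
Then remove 0.009833 M of J.
Step 3:
                    J           B
  I           0.01784      0.1241
  C          0.005304    -0.01061
  E           0.02315      0.1135
  solve Keq expr → x = -0.005304; check Q = 0.5566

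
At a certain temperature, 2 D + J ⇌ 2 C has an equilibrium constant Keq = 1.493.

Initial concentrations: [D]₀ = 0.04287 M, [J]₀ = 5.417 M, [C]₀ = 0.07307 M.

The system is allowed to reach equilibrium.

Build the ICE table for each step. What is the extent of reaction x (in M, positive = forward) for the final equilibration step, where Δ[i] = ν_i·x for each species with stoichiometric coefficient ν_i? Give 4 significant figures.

x = 0.006347 M

Q₀ = 0.5363 vs Keq = 1.493 ⇒ Q<K, forward
Step 1:
                   D          J          C
  init       0.04287      5.417    0.07307
  Δ         -0.01269  -0.006347    0.01269
  eq         0.03018      5.411    0.08576
  solve Keq expr → x = 0.006347; check Q = 1.493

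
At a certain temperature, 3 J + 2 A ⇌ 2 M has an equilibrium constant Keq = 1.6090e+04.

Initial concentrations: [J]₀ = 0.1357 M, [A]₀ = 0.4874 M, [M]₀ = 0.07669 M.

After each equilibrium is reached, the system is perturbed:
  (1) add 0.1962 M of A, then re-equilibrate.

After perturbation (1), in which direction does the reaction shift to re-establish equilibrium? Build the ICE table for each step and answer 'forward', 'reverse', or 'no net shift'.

Direction: forward

Q₀ = 9.908 vs Keq = 1.6090e+04 ⇒ Q<K, forward
Step 1:
                    J           A           M
  I            0.1357      0.4874     0.07669
  C           -0.1151    -0.07677     0.07677
  E           0.02055      0.4106      0.1535
  solve Keq expr → x = 0.03838; check Q = 1.6090e+04
Then add 0.1962 M of A.
Step 2:
                    J           A           M
  I           0.02055      0.6068      0.1535
  C         -0.004455    -0.00297     0.00297
  E            0.0161      0.6039      0.1564
  solve Keq expr → x = 0.001485; check Q = 1.6090e+04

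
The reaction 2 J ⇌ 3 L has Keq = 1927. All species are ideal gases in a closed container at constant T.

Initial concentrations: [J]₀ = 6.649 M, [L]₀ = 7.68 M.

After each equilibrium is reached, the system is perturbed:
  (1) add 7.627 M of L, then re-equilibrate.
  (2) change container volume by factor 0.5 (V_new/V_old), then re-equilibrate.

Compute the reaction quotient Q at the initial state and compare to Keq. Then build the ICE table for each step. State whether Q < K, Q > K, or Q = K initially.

Q₀ = 10.25; Q < K (proceeds forward)

Q₀ = 10.25 vs Keq = 1927 ⇒ Q<K, forward
Step 1:
                   J          L
  Initial      6.649       7.68
  Change      -5.251      7.877
  Equil        1.398      15.56
  solve Keq expr → x = 2.626; check Q = 1927
Then add 7.627 M of L.
Step 2:
                   J          L
  Initial      1.398      23.18
  Change      0.9212     -1.382
  Equil        2.319       21.8
  solve Keq expr → x = -0.4606; check Q = 1927
Then change container volume by factor 0.5 (V_new/V_old).
Step 3:
                   J          L
  Initial      4.638       43.6
  Change        1.44      -2.16
  Equil        6.078      41.44
  solve Keq expr → x = -0.7199; check Q = 1927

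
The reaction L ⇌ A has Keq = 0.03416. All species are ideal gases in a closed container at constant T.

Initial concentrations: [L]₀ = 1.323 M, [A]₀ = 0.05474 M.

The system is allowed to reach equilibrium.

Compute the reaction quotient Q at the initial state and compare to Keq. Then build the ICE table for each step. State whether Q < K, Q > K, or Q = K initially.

Q₀ = 0.04138 vs Keq = 0.03416 ⇒ Q>K, reverse
Step 1:
                    L           A
  init          1.323     0.05474
  Δ          0.009231   -0.009231
  eq            1.332     0.04551
  solve Keq expr → x = -0.009231; check Q = 0.03416

Q₀ = 0.04138; Q > K (proceeds reverse)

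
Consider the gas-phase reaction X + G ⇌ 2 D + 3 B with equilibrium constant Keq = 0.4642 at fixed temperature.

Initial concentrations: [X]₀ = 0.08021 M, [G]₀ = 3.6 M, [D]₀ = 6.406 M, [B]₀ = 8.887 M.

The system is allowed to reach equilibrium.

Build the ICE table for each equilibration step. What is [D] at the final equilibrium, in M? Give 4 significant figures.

Q₀ = 9.9749e+04 vs Keq = 0.4642 ⇒ Q>K, reverse
Step 1:
                    X           G           D           B
  I           0.08021         3.6       6.406       8.887
  C             2.466       2.466      -4.932      -7.398
  E             2.546       6.066       1.474       1.489
  solve Keq expr → x = -2.466; check Q = 0.4642

[D]_eq = 1.474 M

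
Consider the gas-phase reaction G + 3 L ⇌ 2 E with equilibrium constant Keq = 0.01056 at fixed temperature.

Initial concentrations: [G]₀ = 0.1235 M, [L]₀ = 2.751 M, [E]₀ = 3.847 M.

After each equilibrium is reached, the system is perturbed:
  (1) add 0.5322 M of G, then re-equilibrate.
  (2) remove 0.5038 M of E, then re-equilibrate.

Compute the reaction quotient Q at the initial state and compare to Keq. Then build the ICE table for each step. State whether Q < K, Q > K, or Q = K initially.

Q₀ = 5.756 vs Keq = 0.01056 ⇒ Q>K, reverse
Step 1:
                    G           L           E
  I            0.1235       2.751       3.847
  C             1.089       3.266      -2.177
  E             1.212       6.017        1.67
  solve Keq expr → x = -1.089; check Q = 0.01056
Then add 0.5322 M of G.
Step 2:
                    G           L           E
  I             1.744       6.017        1.67
  C          -0.08275     -0.2482      0.1655
  E             1.662       5.769       1.835
  solve Keq expr → x = 0.08275; check Q = 0.01056
Then remove 0.5038 M of E.
Step 3:
                    G           L           E
  I             1.662       5.769       1.331
  C           -0.1287      -0.386      0.2574
  E             1.533       5.383       1.589
  solve Keq expr → x = 0.1287; check Q = 0.01056

Q₀ = 5.756; Q > K (proceeds reverse)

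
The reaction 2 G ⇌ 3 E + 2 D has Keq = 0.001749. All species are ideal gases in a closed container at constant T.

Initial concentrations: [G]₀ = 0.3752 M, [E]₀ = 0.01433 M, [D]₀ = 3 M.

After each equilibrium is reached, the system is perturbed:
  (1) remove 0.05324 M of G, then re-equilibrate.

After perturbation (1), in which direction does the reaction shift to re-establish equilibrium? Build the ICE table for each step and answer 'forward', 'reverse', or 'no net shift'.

Q₀ = 1.8813e-04 vs Keq = 0.001749 ⇒ Q<K, forward
Step 1:
                  G         E         D
  init       0.3752   0.01433         3
  Δ        -0.01013   0.01519   0.01013
  eq         0.3651   0.02952      3.01
  solve Keq expr → x = 0.005064; check Q = 0.001749
Then remove 0.05324 M of G.
Step 2:
                  G         E         D
  init       0.3118   0.02952      3.01
  Δ        0.001884 -0.002827 -0.001884
  eq         0.3137   0.02669     3.008
  solve Keq expr → x = -9.4223e-04; check Q = 0.001749

Direction: reverse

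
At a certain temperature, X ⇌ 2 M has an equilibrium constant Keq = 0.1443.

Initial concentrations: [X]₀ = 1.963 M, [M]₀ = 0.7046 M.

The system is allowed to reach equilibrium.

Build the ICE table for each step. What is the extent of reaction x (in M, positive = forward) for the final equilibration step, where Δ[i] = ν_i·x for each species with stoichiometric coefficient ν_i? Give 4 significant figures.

Q₀ = 0.2529 vs Keq = 0.1443 ⇒ Q>K, reverse
Step 1:
                  X         M
  I           1.963    0.7046
  C         0.08077   -0.1615
  E           2.044    0.5431
  solve Keq expr → x = -0.08077; check Q = 0.1443

x = -0.08077 M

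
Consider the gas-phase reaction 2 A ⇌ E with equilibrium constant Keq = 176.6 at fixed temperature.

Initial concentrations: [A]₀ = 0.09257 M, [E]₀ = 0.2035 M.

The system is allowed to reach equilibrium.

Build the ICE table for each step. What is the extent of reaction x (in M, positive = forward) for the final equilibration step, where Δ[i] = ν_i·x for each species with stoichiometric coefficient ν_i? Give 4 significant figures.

x = 0.02818 M

Q₀ = 23.75 vs Keq = 176.6 ⇒ Q<K, forward
Step 1:
                  A         E
  I         0.09257    0.2035
  C        -0.05635   0.02818
  E         0.03622    0.2317
  solve Keq expr → x = 0.02818; check Q = 176.6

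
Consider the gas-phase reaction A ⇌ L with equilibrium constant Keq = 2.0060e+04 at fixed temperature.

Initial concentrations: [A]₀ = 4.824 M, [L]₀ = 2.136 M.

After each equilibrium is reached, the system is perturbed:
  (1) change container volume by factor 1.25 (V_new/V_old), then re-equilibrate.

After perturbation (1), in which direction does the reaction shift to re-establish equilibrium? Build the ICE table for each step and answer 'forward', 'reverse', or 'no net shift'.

Direction: no net shift

Q₀ = 0.4428 vs Keq = 2.0060e+04 ⇒ Q<K, forward
Step 1:
                  A         L
  init        4.824     2.136
  Δ          -4.824     4.824
  eq      3.4694e-04      6.96
  solve Keq expr → x = 4.824; check Q = 2.0060e+04
Then change container volume by factor 1.25 (V_new/V_old).
Step 2:
                  A         L
  init    2.7755e-04     5.568
  Δ               0         0
  eq      2.7755e-04     5.568
  solve Keq expr → x = 0; check Q = 2.0060e+04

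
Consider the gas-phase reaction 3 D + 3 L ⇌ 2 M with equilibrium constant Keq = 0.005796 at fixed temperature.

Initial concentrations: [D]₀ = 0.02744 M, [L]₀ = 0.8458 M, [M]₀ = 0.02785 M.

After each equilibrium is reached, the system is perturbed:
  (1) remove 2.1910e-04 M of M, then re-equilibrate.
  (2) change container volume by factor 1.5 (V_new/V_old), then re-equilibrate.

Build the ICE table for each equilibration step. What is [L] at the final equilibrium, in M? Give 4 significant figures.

[L]_eq = 0.591 M

Q₀ = 62.04 vs Keq = 0.005796 ⇒ Q>K, reverse
Step 1:
                   D          L          M
  Initial    0.02744     0.8458    0.02785
  Change      0.0401     0.0401   -0.02674
  Equil      0.06754     0.8859   0.001114
  solve Keq expr → x = -0.01337; check Q = 0.005796
Then remove 2.1910e-04 M of M.
Step 2:
                   D          L          M
  Initial    0.06754     0.8859 8.9524e-04
  Change  -3.1604e-04 -3.1604e-04 2.1070e-04
  Equil      0.06723     0.8856   0.001106
  solve Keq expr → x = 1.0535e-04; check Q = 0.005796
Then change container volume by factor 1.5 (V_new/V_old).
Step 3:
                   D          L          M
  Initial    0.04482     0.5904 7.3729e-04
  Change  6.0368e-04 6.0368e-04 -4.0245e-04
  Equil      0.04542      0.591 3.3484e-04
  solve Keq expr → x = -2.0123e-04; check Q = 0.005796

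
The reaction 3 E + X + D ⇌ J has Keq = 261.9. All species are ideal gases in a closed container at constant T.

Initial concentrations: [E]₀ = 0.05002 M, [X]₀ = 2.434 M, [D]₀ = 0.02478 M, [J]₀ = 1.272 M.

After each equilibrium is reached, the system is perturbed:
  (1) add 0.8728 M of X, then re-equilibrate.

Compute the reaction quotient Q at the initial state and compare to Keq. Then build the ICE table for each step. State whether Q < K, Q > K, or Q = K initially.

Q₀ = 1.6851e+05; Q > K (proceeds reverse)

Q₀ = 1.6851e+05 vs Keq = 261.9 ⇒ Q>K, reverse
Step 1:
                    E           X           D           J
  Initial     0.05002       2.434     0.02478       1.272
  Change       0.2162     0.07208     0.07208    -0.07208
  Equil        0.2663       2.506     0.09686         1.2
  solve Keq expr → x = -0.07208; check Q = 261.9
Then add 0.8728 M of X.
Step 2:
                    E           X           D           J
  Initial      0.2663       3.379     0.09686         1.2
  Change     -0.01912   -0.006374   -0.006374    0.006374
  Equil        0.2471       3.373     0.09048       1.206
  solve Keq expr → x = 0.006374; check Q = 261.9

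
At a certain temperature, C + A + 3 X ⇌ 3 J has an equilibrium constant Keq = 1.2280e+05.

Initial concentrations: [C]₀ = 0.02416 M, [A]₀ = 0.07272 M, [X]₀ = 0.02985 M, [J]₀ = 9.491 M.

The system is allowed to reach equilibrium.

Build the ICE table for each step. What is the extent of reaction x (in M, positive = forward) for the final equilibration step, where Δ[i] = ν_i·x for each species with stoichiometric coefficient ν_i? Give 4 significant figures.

x = -0.1617 M

Q₀ = 1.8296e+10 vs Keq = 1.2280e+05 ⇒ Q>K, reverse
Step 1:
                   C          A          X          J
  Initial    0.02416    0.07272    0.02985      9.491
  Change      0.1617     0.1617     0.4851    -0.4851
  Equil       0.1859     0.2344     0.5149      9.006
  solve Keq expr → x = -0.1617; check Q = 1.2280e+05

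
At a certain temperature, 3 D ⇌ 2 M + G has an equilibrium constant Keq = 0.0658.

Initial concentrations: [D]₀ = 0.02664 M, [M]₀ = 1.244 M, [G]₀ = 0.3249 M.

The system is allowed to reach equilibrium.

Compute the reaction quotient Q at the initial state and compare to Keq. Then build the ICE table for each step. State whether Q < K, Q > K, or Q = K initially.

Q₀ = 2.6594e+04; Q > K (proceeds reverse)

Q₀ = 2.6594e+04 vs Keq = 0.0658 ⇒ Q>K, reverse
Step 1:
                    D           M           G
  init        0.02664       1.244      0.3249
  Δ            0.7786     -0.5191     -0.2595
  eq           0.8052      0.7249     0.06537
  solve Keq expr → x = -0.2595; check Q = 0.0658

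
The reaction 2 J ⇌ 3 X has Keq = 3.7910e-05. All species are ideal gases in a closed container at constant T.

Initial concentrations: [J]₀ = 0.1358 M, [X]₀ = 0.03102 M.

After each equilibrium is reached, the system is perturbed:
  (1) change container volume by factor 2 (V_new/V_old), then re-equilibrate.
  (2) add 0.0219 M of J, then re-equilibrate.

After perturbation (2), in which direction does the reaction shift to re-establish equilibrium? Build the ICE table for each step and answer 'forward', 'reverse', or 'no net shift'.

Q₀ = 0.001619 vs Keq = 3.7910e-05 ⇒ Q>K, reverse
Step 1:
                   J          X
  init        0.1358    0.03102
  Δ          0.01435   -0.02153
  eq          0.1502    0.00949
  solve Keq expr → x = -0.007177; check Q = 3.7910e-05
Then change container volume by factor 2 (V_new/V_old).
Step 2:
                   J          X
  init       0.07508   0.004745
  Δ       -7.9408e-04   0.001191
  eq         0.07428   0.005936
  solve Keq expr → x = 3.9704e-04; check Q = 3.7910e-05
Then add 0.0219 M of J.
Step 3:
                   J          X
  init       0.09618   0.005936
  Δ       -7.2039e-04   0.001081
  eq         0.09546   0.007017
  solve Keq expr → x = 3.6020e-04; check Q = 3.7910e-05

Direction: forward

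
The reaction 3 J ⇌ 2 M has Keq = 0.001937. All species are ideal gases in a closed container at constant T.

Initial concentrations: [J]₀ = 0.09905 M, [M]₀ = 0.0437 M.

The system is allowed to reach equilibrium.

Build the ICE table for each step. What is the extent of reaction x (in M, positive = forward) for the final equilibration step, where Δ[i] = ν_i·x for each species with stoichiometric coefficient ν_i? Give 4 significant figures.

Q₀ = 1.965 vs Keq = 0.001937 ⇒ Q>K, reverse
Step 1:
                    J           M
  Initial     0.09905      0.0437
  Change      0.06131    -0.04087
  Equil        0.1604    0.002826
  solve Keq expr → x = -0.02044; check Q = 0.001937

x = -0.02044 M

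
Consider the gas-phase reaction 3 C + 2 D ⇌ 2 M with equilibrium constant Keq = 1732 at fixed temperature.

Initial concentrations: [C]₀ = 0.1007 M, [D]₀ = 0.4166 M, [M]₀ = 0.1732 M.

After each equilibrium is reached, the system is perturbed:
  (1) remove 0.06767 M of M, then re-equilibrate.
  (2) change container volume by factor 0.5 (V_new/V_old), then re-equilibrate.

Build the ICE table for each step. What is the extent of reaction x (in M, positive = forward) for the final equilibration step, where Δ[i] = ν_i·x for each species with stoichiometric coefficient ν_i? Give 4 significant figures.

Q₀ = 169.3 vs Keq = 1732 ⇒ Q<K, forward
Step 1:
                  C         D         M
  I          0.1007    0.4166    0.1732
  C        -0.04624  -0.03083   0.03083
  E         0.05446    0.3858     0.204
  solve Keq expr → x = 0.01541; check Q = 1732
Then remove 0.06767 M of M.
Step 2:
                  C         D         M
  I         0.05446    0.3858    0.1364
  C        -0.01083 -0.007218  0.007218
  E         0.04363    0.3786    0.1436
  solve Keq expr → x = 0.003609; check Q = 1732
Then change container volume by factor 0.5 (V_new/V_old).
Step 3:
                  C         D         M
  I         0.08726    0.7571    0.2872
  C        -0.03986  -0.02658   0.02658
  E          0.0474    0.7305    0.3137
  solve Keq expr → x = 0.01329; check Q = 1732

x = 0.01329 M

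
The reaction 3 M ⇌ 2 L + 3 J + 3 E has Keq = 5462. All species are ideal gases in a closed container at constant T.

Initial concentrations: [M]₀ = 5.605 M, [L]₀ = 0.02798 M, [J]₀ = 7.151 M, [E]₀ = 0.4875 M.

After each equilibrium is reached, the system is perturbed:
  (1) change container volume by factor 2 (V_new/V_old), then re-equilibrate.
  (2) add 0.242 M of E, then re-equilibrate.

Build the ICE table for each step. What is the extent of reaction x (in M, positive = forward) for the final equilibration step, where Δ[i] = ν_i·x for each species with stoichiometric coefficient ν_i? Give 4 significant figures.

Q₀ = 1.8836e-04 vs Keq = 5462 ⇒ Q<K, forward
Step 1:
                  M         L         J         E
  I           5.605   0.02798     7.151    0.4875
  C          -2.786     1.857     2.786     2.786
  E           2.819     1.885     9.937     3.274
  solve Keq expr → x = 0.9287; check Q = 5462
Then change container volume by factor 2 (V_new/V_old).
Step 2:
                  M         L         J         E
  I           1.409    0.9427     4.969     1.637
  C         -0.5718    0.3812    0.5718    0.5718
  E          0.8377     1.324      5.54     2.209
  solve Keq expr → x = 0.1906; check Q = 5462
Then add 0.242 M of E.
Step 3:
                  M         L         J         E
  I          0.8377     1.324      5.54     2.451
  C         0.04967  -0.03311  -0.04967  -0.04967
  E          0.8874     1.291     5.491     2.401
  solve Keq expr → x = -0.01656; check Q = 5462

x = -0.01656 M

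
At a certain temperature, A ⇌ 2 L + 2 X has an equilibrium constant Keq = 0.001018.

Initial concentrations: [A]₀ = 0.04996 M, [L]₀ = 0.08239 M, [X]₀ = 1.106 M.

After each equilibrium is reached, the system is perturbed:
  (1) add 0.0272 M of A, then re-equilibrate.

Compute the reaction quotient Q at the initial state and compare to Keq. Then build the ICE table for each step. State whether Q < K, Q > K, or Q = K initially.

Q₀ = 0.1662; Q > K (proceeds reverse)

Q₀ = 0.1662 vs Keq = 0.001018 ⇒ Q>K, reverse
Step 1:
                  A         L         X
  Initial   0.04996   0.08239     1.106
  Change    0.03665   -0.0733   -0.0733
  Equil     0.08661  0.009092     1.033
  solve Keq expr → x = -0.03665; check Q = 0.001018
Then add 0.0272 M of A.
Step 2:
                  A         L         X
  Initial    0.1138  0.009092     1.033
  Change  -6.4398e-04  0.001288  0.001288
  Equil      0.1132   0.01038     1.034
  solve Keq expr → x = 6.4398e-04; check Q = 0.001018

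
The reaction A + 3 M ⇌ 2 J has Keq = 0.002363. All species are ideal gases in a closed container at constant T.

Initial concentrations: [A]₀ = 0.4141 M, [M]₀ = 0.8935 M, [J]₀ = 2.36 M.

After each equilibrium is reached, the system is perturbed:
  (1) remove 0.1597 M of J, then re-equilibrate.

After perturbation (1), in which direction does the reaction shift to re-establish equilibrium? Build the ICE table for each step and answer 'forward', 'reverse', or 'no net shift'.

Q₀ = 18.86 vs Keq = 0.002363 ⇒ Q>K, reverse
Step 1:
                   A          M          J
  Initial     0.4141     0.8935       2.36
  Change      0.9684      2.905     -1.937
  Equil        1.383      3.799     0.4232
  solve Keq expr → x = -0.9684; check Q = 0.002363
Then remove 0.1597 M of J.
Step 2:
                   A          M          J
  Initial      1.383      3.799     0.2635
  Change    -0.06051    -0.1815      0.121
  Equil        1.322      3.617     0.3845
  solve Keq expr → x = 0.06051; check Q = 0.002363

Direction: forward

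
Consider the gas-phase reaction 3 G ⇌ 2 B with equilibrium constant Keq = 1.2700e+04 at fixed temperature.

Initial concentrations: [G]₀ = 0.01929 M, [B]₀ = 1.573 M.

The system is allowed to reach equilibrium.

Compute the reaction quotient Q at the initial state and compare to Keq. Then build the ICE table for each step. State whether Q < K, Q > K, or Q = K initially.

Q₀ = 3.4472e+05 vs Keq = 1.2700e+04 ⇒ Q>K, reverse
Step 1:
                  G         B
  Initial   0.01929     1.573
  Change    0.03806  -0.02537
  Equil     0.05735     1.548
  solve Keq expr → x = -0.01269; check Q = 1.2700e+04

Q₀ = 3.4472e+05; Q > K (proceeds reverse)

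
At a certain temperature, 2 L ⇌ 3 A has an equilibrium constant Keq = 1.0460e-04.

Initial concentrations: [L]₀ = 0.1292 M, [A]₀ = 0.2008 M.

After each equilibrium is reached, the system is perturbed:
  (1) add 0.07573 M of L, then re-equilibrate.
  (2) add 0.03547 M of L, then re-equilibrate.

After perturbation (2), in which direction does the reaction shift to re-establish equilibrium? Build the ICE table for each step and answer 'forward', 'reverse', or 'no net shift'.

Q₀ = 0.485 vs Keq = 1.0460e-04 ⇒ Q>K, reverse
Step 1:
                  L         A
  I          0.1292    0.2008
  C          0.1214   -0.1821
  E          0.2506   0.01873
  solve Keq expr → x = -0.06069; check Q = 1.0460e-04
Then add 0.07573 M of L.
Step 2:
                  L         A
  I          0.3263   0.01873
  C       -0.002332  0.003498
  E           0.324   0.02223
  solve Keq expr → x = 0.001166; check Q = 1.0460e-04
Then add 0.03547 M of L.
Step 3:
                  L         A
  I          0.3594   0.02223
  C       -0.001032  0.001548
  E          0.3584   0.02377
  solve Keq expr → x = 5.1611e-04; check Q = 1.0460e-04

Direction: forward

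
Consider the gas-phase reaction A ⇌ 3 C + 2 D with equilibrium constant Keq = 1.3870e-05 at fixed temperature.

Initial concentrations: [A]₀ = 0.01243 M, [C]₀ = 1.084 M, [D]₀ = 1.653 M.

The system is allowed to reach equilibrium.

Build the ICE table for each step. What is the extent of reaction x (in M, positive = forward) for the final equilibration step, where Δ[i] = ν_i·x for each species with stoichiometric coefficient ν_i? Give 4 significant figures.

x = -0.3554 M

Q₀ = 280 vs Keq = 1.3870e-05 ⇒ Q>K, reverse
Step 1:
                  A         C         D
  init      0.01243     1.084     1.653
  Δ          0.3554    -1.066   -0.7107
  eq         0.3678   0.01791    0.9423
  solve Keq expr → x = -0.3554; check Q = 1.3870e-05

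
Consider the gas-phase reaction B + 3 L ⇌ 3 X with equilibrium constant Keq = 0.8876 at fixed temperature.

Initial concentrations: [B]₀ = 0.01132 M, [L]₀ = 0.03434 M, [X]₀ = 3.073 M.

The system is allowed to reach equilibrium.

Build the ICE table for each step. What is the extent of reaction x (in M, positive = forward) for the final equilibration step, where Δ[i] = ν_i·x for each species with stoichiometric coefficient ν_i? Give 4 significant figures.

Q₀ = 6.3305e+07 vs Keq = 0.8876 ⇒ Q>K, reverse
Step 1:
                   B          L          X
  init       0.01132    0.03434      3.073
  Δ           0.5642      1.693     -1.693
  eq          0.5755      1.727       1.38
  solve Keq expr → x = -0.5642; check Q = 0.8876

x = -0.5642 M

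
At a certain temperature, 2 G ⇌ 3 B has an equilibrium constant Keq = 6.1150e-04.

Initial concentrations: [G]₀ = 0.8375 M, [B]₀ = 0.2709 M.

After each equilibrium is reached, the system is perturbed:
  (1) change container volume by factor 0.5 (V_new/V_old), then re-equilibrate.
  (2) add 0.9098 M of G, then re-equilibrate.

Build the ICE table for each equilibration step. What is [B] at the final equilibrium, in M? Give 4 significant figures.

Q₀ = 0.02834 vs Keq = 6.1150e-04 ⇒ Q>K, reverse
Step 1:
                   G          B
  init        0.8375     0.2709
  Δ           0.1254    -0.1881
  eq          0.9629    0.08277
  solve Keq expr → x = -0.06271; check Q = 6.1150e-04
Then change container volume by factor 0.5 (V_new/V_old).
Step 2:
                   G          B
  init         1.926     0.1655
  Δ           0.0221   -0.03315
  eq           1.948     0.1324
  solve Keq expr → x = -0.01105; check Q = 6.1150e-04
Then add 0.9098 M of G.
Step 3:
                   G          B
  init         2.858     0.1324
  Δ         -0.02503    0.03754
  eq           2.833     0.1699
  solve Keq expr → x = 0.01251; check Q = 6.1150e-04

[B]_eq = 0.1699 M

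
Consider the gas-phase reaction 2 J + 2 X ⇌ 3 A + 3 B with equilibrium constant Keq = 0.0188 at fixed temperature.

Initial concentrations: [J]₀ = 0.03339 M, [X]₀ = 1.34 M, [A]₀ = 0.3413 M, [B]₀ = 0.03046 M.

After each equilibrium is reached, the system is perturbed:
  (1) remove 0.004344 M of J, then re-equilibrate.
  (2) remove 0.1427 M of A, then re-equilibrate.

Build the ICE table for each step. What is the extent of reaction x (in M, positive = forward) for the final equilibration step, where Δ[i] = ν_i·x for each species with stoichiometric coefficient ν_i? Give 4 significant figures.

Q₀ = 5.6125e-04 vs Keq = 0.0188 ⇒ Q<K, forward
Step 1:
                    J           X           A           B
  init        0.03339        1.34      0.3413     0.03046
  Δ           -0.0171     -0.0171     0.02565     0.02565
  eq          0.01629       1.323       0.367     0.05611
  solve Keq expr → x = 0.008551; check Q = 0.0188
Then remove 0.004344 M of J.
Step 2:
                    J           X           A           B
  init        0.01194       1.323       0.367     0.05611
  Δ          0.002492    0.002492   -0.003739   -0.003739
  eq          0.01444       1.325      0.3632     0.05237
  solve Keq expr → x = -0.001246; check Q = 0.0188
Then remove 0.1427 M of A.
Step 3:
                    J           X           A           B
  init        0.01444       1.325      0.2205     0.05237
  Δ         -0.005439   -0.005439    0.008158    0.008158
  eq         0.008998        1.32      0.2287     0.06053
  solve Keq expr → x = 0.002719; check Q = 0.0188

x = 0.002719 M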